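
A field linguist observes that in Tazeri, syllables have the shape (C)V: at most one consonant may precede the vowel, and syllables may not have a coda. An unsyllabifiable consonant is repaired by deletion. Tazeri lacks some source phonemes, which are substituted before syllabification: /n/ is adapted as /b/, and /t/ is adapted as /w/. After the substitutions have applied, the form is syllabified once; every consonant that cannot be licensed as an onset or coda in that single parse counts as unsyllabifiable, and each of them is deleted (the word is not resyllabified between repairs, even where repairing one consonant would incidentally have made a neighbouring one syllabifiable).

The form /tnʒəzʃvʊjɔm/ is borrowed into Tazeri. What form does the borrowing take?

Substitution: /t/ → /w/, /n/ → /b/, giving /wbʒəzʃvʊjɔm/.
Under (C)V, the unsyllabifiable consonants are /w/, /b/, /z/, /ʃ/, /m/ (no codas are permitted; onsets are limited to one consonant).
Deleting the stranded consonants removes /w/, /b/, /z/, /ʃ/, /m/.

ʒəvʊjɔ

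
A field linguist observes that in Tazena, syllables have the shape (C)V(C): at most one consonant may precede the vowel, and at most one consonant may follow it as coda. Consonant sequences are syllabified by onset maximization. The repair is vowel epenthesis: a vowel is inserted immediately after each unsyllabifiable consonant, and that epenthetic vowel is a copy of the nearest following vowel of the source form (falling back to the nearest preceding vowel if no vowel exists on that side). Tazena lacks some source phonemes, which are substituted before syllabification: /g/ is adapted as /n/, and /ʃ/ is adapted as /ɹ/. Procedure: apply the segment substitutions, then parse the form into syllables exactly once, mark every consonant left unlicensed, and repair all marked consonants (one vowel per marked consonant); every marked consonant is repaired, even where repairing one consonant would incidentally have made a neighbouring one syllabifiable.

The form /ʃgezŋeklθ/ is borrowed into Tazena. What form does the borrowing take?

ɹenezŋekleθe

Substitution: /ʃ/ → /ɹ/, /g/ → /n/, giving /ɹnezŋeklθ/.
Syllabifying with onset maximization leaves /ɹ/, /l/, /θ/ stranded (at most one coda consonant is licensed; onsets are limited to one consonant).
Inserting the epenthetic vowel yields /ɹ/ → /ɹe/, /l/ → /le/, /θ/ → /θe/.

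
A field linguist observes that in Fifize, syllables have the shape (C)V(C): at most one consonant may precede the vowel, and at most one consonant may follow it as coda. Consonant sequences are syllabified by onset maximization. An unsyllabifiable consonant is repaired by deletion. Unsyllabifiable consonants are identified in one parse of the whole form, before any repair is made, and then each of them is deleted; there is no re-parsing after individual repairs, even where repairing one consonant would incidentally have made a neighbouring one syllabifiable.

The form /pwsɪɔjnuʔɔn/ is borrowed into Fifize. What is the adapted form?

sɪɔjnuʔɔn

The consonants /p/, /w/ cannot be parsed into a legal (C)V(C) syllable (at most one coda consonant is licensed; onsets are limited to one consonant).
Deleting the stranded consonants removes /p/, /w/.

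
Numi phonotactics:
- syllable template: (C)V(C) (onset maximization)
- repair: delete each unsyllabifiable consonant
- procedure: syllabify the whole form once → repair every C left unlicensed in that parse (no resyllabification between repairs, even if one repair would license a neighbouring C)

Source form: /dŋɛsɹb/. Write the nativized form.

Under (C)V(C), the unsyllabifiable consonants are /d/, /ɹ/, /b/ (at most one coda consonant is licensed; onsets are limited to one consonant).
Deleting the stranded consonants removes /d/, /ɹ/, /b/.

ŋɛs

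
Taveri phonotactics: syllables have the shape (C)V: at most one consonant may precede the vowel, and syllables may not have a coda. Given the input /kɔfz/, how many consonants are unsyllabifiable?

2

Syllabifying with onset maximization leaves /f/, /z/ stranded (no codas are permitted; onsets are limited to one consonant).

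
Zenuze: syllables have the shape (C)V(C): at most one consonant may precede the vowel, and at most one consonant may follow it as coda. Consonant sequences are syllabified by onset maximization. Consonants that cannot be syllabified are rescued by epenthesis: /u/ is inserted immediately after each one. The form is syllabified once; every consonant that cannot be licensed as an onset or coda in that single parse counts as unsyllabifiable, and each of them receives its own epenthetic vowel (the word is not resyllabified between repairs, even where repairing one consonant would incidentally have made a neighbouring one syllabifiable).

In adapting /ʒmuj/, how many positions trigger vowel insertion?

1

The unsyllabifiable consonants are /ʒ/; each receives one epenthetic vowel.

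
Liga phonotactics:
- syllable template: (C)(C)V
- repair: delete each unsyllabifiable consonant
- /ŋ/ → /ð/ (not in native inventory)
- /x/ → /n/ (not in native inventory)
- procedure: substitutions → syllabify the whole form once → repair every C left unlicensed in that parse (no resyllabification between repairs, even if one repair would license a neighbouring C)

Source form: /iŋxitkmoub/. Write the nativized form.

Substitution: /ŋ/ → /ð/, /x/ → /n/, giving /iðnitkmoub/.
Under (C)(C)V, the unsyllabifiable consonants are /t/, /b/ (no codas are permitted; onsets may contain at most 2 consonants).
Deletion applies to /t/, /b/.

iðnikmou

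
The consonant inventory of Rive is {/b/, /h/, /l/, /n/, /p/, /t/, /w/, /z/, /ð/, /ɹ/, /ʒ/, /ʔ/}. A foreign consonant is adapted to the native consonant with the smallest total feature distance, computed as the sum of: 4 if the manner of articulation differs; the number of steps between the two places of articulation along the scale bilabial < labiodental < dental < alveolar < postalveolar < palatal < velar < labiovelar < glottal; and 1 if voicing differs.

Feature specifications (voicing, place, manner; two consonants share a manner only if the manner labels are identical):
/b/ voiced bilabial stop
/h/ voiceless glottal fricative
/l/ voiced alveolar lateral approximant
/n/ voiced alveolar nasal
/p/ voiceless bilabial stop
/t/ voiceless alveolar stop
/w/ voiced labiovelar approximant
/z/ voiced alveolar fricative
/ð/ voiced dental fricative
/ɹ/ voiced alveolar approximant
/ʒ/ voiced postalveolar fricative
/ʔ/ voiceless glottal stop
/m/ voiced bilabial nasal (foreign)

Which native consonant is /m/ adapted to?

n

/n/ is closest: same manner (nasal), place distance 3 (bilabial→alveolar), same voicing; total 3. Next closest is /b/ at distance 4.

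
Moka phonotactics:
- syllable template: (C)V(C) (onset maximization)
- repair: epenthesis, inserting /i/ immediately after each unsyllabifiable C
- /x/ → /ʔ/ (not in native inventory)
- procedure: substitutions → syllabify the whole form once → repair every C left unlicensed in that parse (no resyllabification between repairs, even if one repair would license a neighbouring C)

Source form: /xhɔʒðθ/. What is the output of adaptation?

ʔihɔʒðiθi

Substitution: /x/ → /ʔ/, giving /ʔhɔʒðθ/.
Under (C)V(C), the unsyllabifiable consonants are /ʔ/, /ð/, /θ/ (at most one coda consonant is licensed; onsets are limited to one consonant).
Each unlicensed consonant becomes the onset of a new syllable: /ʔ/ → /ʔi/, /ð/ → /ði/, /θ/ → /θi/.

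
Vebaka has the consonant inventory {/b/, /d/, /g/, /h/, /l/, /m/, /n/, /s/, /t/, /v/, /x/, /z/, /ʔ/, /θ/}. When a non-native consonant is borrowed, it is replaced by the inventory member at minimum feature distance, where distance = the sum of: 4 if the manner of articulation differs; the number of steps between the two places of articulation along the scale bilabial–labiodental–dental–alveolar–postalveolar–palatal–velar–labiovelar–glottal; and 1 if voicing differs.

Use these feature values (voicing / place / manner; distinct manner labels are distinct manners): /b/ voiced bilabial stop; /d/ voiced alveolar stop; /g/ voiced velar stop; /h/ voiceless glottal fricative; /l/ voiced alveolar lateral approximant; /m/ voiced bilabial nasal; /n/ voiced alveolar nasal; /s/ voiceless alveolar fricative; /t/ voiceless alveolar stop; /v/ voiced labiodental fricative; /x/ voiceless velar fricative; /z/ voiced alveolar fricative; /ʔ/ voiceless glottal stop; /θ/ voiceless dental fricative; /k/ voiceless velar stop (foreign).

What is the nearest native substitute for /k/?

g

/g/ is closest: same manner (stop), place distance 0 (velar→velar), voicing differs (+1); total 1. Next closest is /ʔ/ at distance 2.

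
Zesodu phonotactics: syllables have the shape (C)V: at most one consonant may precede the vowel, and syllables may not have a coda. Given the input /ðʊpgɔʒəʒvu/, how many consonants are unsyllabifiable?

2

Syllabifying with onset maximization leaves /p/, /ʒ/ stranded (no codas are permitted; onsets are limited to one consonant).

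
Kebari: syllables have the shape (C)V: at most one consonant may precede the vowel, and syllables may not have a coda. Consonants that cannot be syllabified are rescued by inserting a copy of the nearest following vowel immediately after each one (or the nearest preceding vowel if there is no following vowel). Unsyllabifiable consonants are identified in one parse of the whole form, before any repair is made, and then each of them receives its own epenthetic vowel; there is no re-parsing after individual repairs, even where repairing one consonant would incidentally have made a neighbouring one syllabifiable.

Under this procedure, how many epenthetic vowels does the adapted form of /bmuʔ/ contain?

2

The unsyllabifiable consonants are /b/, /ʔ/; each receives one epenthetic vowel.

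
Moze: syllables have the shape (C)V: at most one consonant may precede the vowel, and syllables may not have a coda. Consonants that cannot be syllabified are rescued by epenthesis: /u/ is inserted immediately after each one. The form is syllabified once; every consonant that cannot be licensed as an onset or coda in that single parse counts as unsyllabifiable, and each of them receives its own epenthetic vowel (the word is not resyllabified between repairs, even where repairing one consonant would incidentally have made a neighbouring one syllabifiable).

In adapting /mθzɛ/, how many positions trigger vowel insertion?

2

The unsyllabifiable consonants are /m/, /θ/; each receives one epenthetic vowel.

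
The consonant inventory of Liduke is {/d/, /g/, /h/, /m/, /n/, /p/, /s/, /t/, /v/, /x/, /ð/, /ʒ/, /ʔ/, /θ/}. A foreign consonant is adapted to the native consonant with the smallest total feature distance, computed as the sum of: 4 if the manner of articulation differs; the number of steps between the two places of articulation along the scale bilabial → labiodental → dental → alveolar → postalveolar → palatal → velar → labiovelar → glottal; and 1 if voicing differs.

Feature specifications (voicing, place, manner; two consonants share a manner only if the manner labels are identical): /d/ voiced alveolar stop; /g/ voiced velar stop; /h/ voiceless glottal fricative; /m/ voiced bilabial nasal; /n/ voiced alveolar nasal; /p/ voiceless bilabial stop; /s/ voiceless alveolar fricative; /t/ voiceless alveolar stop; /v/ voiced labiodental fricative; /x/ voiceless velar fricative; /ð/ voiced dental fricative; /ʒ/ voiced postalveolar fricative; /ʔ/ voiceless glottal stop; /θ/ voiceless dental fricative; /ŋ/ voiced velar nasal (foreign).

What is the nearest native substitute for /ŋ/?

/n/ is closest: same manner (nasal), place distance 3 (velar→alveolar), same voicing; total 3. Next closest is /g/ at distance 4.

n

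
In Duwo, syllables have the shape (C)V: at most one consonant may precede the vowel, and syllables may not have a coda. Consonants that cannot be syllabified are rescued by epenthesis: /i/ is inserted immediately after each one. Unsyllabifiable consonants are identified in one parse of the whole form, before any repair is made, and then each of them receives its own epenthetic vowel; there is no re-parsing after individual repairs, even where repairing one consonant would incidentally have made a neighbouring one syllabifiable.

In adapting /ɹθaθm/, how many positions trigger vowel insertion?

The unsyllabifiable consonants are /ɹ/, /θ/, /m/; each receives one epenthetic vowel.

3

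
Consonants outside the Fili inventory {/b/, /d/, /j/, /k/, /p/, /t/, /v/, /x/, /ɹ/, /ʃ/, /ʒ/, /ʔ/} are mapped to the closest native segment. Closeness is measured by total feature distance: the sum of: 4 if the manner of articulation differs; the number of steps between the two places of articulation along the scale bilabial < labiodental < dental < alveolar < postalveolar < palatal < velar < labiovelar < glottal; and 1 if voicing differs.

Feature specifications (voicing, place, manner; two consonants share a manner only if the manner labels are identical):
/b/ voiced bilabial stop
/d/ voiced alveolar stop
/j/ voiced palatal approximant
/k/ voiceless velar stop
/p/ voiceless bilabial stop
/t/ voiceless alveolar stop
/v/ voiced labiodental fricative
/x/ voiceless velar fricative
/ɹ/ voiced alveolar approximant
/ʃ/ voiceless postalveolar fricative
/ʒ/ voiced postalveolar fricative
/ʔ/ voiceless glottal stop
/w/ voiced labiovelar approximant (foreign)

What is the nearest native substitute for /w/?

j

/j/ is closest: same manner (approximant), place distance 2 (labiovelar→palatal), same voicing; total 2. Next closest is /ɹ/ at distance 4.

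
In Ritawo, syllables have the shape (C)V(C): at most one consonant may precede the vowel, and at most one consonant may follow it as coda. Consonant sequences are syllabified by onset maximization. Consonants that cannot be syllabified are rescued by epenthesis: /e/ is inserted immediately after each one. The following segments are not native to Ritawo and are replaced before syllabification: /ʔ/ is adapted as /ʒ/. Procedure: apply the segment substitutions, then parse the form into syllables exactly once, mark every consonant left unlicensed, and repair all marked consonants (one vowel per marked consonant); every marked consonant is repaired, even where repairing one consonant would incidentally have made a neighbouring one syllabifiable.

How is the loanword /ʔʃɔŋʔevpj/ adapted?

Substitution: /ʔ/ → /ʒ/, giving /ʒʃɔŋʒevpj/.
The consonants /ʒ/, /p/, /j/ cannot be parsed into a legal (C)V(C) syllable (at most one coda consonant is licensed; onsets are limited to one consonant).
Epenthesis after each stranded consonant: /ʒ/ → /ʒe/, /p/ → /pe/, /j/ → /je/.

ʒeʃɔŋʒevpeje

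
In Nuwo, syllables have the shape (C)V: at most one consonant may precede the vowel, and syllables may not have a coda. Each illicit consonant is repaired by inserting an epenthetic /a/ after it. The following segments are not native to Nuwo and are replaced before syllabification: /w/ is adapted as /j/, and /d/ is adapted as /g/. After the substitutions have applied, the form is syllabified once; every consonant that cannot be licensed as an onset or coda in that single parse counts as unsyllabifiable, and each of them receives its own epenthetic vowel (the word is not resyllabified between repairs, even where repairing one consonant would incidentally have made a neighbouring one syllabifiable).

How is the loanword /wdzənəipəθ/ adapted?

jagazənəipəθa

Substitution: /w/ → /j/, /d/ → /g/, giving /jgzənəipəθ/.
The consonants /j/, /g/, /θ/ cannot be parsed into a legal (C)V syllable (no codas are permitted; onsets are limited to one consonant).
Each unlicensed consonant becomes the onset of a new syllable: /j/ → /ja/, /g/ → /ga/, /θ/ → /θa/.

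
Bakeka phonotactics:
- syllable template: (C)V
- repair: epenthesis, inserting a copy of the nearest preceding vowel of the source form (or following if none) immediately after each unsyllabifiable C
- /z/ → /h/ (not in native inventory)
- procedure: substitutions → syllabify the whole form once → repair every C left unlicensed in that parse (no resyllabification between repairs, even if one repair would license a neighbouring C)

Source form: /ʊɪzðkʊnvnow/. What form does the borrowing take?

Substitution: /z/ → /h/, giving /ʊɪhðkʊnvnow/.
The consonants /h/, /ð/, /n/, /v/, /w/ cannot be parsed into a legal (C)V syllable (no codas are permitted; onsets are limited to one consonant).
Each unlicensed consonant becomes the onset of a new syllable: /h/ → /hɪ/, /ð/ → /ðɪ/, /n/ → /nʊ/, /v/ → /vʊ/, /w/ → /wo/.

ʊɪhɪðɪkʊnʊvʊnowo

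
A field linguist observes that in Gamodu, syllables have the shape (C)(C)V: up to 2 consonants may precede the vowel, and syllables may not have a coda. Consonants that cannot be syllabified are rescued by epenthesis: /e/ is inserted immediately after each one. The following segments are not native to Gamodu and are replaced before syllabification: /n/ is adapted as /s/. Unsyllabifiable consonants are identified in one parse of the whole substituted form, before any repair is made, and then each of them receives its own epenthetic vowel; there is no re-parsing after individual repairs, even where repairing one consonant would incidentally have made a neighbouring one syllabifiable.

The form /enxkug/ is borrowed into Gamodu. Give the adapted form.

Substitution: /n/ → /s/, giving /esxkug/.
Under (C)(C)V, the unsyllabifiable consonants are /s/, /g/ (no codas are permitted; onsets may contain at most 2 consonants).
Inserting the epenthetic vowel yields /s/ → /se/, /g/ → /ge/.

esexkuge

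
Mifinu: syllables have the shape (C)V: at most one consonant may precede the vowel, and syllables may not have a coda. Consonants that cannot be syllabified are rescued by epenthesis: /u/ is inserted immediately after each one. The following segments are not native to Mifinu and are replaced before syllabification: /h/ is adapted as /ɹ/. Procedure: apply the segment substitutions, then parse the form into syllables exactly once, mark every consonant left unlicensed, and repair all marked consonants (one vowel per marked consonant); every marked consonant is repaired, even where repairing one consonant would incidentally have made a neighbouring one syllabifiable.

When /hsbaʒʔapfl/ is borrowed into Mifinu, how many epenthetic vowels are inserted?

After substitution the input is /ɹsbaʒʔapfl/.
The unsyllabifiable consonants are /ɹ/, /s/, /ʒ/, /p/, /f/, /l/; each receives one epenthetic vowel.

6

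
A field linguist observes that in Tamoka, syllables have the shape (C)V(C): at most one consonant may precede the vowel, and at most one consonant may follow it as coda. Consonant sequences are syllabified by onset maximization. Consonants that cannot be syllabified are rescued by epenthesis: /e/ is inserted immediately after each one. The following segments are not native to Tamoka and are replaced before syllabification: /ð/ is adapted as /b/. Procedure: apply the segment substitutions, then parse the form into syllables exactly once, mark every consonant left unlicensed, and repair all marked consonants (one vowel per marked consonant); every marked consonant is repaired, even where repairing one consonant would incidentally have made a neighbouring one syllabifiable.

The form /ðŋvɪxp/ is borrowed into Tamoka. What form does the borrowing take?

beŋevɪxpe

Substitution: /ð/ → /b/, giving /bŋvɪxp/.
The consonants /b/, /ŋ/, /p/ cannot be parsed into a legal (C)V(C) syllable (at most one coda consonant is licensed; onsets are limited to one consonant).
Each unlicensed consonant becomes the onset of a new syllable: /b/ → /be/, /ŋ/ → /ŋe/, /p/ → /pe/.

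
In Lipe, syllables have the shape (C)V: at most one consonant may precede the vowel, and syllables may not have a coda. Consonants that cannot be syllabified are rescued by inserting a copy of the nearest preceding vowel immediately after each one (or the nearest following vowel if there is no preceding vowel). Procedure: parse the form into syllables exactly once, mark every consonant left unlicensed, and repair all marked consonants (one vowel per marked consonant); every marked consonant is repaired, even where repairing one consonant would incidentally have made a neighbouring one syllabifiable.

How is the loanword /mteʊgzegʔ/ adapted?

meteʊgʊzegeʔe

Syllabifying with onset maximization leaves /m/, /g/, /g/, /ʔ/ stranded (no codas are permitted; onsets are limited to one consonant).
Inserting the epenthetic vowel yields /m/ → /me/, /g/ → /gʊ/, /g/ → /ge/, /ʔ/ → /ʔe/.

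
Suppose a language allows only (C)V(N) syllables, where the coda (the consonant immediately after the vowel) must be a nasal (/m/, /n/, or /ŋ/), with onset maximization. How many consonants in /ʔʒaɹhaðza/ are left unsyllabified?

3

The consonants /ʔ/, /ɹ/, /ð/ cannot be parsed into a legal (C)V(N) syllable (only a nasal (/m/, /n/, or /ŋ/) is licensed in coda position; onsets are limited to one consonant).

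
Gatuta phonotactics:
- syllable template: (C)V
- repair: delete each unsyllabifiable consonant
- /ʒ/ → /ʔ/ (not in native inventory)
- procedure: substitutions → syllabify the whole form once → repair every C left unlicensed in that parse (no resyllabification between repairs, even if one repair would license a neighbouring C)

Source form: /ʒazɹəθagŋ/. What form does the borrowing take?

Substitution: /ʒ/ → /ʔ/, giving /ʔazɹəθagŋ/.
Under (C)V, the unsyllabifiable consonants are /z/, /g/, /ŋ/ (no codas are permitted; onsets are limited to one consonant).
Deletion applies to /z/, /g/, /ŋ/.

ʔaɹəθa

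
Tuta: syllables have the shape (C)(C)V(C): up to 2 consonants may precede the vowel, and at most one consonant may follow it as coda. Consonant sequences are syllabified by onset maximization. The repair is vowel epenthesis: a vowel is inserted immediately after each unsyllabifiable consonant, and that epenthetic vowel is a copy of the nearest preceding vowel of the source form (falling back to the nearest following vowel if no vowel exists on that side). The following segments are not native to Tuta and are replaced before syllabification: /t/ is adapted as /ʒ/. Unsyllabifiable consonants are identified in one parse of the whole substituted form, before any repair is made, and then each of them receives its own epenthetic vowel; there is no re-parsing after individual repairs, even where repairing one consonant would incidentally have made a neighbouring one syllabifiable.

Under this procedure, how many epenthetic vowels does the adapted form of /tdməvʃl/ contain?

3

After substitution the input is /ʒdməvʃl/.
The unsyllabifiable consonants are /ʒ/, /ʃ/, /l/; each receives one epenthetic vowel.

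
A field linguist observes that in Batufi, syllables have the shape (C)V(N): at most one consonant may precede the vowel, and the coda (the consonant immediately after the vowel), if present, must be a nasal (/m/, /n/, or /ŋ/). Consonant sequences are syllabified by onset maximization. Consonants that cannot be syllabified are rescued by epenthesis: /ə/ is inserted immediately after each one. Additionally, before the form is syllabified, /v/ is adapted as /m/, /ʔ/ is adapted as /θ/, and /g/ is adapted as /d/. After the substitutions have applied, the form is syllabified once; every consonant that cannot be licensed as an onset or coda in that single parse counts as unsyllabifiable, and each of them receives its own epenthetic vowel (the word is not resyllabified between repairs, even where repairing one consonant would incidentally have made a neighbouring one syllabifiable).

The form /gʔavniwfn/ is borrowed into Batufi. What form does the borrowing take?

Substitution: /g/ → /d/, /ʔ/ → /θ/, /v/ → /m/, giving /dθamniwfn/.
The consonants /d/, /w/, /f/, /n/ cannot be parsed into a legal (C)V(N) syllable (only a nasal (/m/, /n/, or /ŋ/) is licensed in coda position; onsets are limited to one consonant).
Inserting the epenthetic vowel yields /d/ → /də/, /w/ → /wə/, /f/ → /fə/, /n/ → /nə/.

dəθamniwəfənə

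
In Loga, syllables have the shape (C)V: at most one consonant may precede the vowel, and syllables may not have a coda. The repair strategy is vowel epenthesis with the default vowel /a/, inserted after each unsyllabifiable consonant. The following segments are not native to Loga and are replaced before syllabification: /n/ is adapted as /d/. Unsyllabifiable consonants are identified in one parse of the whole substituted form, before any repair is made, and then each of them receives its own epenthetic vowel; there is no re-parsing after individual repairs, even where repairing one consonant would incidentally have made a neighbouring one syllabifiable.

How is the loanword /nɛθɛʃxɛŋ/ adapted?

dɛθɛʃaxɛŋa

Substitution: /n/ → /d/, giving /dɛθɛʃxɛŋ/.
Syllabifying with onset maximization leaves /ʃ/, /ŋ/ stranded (no codas are permitted; onsets are limited to one consonant).
Epenthesis after each stranded consonant: /ʃ/ → /ʃa/, /ŋ/ → /ŋa/.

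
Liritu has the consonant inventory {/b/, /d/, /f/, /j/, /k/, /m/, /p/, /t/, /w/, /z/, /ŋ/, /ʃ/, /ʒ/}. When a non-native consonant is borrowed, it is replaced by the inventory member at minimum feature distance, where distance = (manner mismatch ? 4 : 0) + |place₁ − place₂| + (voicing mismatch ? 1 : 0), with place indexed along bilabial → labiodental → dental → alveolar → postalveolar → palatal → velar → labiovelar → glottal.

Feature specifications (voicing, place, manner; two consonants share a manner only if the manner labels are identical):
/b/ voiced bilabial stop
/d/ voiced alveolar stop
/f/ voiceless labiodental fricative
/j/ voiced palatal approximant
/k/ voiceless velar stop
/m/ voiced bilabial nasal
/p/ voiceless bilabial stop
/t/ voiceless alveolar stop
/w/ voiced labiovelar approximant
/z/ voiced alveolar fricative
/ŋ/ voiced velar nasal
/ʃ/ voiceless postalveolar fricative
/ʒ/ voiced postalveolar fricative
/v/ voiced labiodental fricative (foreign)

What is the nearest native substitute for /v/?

f

/f/ is closest: same manner (fricative), place distance 0 (labiodental→labiodental), voicing differs (+1); total 1. Next closest is /z/ at distance 2.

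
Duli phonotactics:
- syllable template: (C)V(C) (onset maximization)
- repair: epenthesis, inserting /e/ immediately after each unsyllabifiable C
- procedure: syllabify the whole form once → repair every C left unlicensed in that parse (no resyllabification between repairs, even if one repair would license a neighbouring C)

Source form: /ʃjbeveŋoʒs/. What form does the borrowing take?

ʃejebeveŋoʒse

The consonants /ʃ/, /j/, /s/ cannot be parsed into a legal (C)V(C) syllable (at most one coda consonant is licensed; onsets are limited to one consonant).
Each unlicensed consonant becomes the onset of a new syllable: /ʃ/ → /ʃe/, /j/ → /je/, /s/ → /se/.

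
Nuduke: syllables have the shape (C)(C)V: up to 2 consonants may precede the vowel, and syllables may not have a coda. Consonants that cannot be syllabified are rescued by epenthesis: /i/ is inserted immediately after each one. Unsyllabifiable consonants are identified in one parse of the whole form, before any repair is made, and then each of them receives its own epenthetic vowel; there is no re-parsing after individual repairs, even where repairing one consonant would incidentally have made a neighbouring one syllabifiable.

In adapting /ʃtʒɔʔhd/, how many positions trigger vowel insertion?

4

The unsyllabifiable consonants are /ʃ/, /ʔ/, /h/, /d/; each receives one epenthetic vowel.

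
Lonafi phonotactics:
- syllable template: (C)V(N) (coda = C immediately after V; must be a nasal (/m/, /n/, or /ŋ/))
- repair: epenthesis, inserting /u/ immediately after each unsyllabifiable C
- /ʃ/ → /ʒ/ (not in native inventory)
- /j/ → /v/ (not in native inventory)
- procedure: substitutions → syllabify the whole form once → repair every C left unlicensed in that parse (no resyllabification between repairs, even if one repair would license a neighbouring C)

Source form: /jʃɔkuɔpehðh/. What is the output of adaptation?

Substitution: /j/ → /v/, /ʃ/ → /ʒ/, giving /vʒɔkuɔpehðh/.
Syllabifying with onset maximization leaves /v/, /h/, /ð/, /h/ stranded (only a nasal (/m/, /n/, or /ŋ/) is licensed in coda position; onsets are limited to one consonant).
Inserting the epenthetic vowel yields /v/ → /vu/, /h/ → /hu/, /ð/ → /ðu/, /h/ → /hu/.

vuʒɔkuɔpehuðuhu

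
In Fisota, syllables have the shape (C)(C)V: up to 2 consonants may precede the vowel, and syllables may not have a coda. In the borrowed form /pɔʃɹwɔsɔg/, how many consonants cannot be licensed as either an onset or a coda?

2

Under (C)(C)V, the unsyllabifiable consonants are /ʃ/, /g/ (no codas are permitted; onsets may contain at most 2 consonants).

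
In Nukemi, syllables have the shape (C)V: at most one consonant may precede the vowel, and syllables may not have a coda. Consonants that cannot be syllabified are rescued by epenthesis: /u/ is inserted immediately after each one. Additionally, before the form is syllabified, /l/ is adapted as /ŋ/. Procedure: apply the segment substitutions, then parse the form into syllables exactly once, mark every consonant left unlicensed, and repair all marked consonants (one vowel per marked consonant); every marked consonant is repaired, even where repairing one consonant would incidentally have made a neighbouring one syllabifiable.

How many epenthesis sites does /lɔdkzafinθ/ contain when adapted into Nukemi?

After substitution the input is /ŋɔdkzafinθ/.
The unsyllabifiable consonants are /d/, /k/, /n/, /θ/; each receives one epenthetic vowel.

4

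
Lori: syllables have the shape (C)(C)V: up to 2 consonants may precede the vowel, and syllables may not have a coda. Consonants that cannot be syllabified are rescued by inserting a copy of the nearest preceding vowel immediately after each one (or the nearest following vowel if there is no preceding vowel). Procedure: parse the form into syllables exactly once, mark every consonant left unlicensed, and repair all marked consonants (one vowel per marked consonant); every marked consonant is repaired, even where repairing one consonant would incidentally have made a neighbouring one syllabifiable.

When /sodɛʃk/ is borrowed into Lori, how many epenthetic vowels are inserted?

2

The unsyllabifiable consonants are /ʃ/, /k/; each receives one epenthetic vowel.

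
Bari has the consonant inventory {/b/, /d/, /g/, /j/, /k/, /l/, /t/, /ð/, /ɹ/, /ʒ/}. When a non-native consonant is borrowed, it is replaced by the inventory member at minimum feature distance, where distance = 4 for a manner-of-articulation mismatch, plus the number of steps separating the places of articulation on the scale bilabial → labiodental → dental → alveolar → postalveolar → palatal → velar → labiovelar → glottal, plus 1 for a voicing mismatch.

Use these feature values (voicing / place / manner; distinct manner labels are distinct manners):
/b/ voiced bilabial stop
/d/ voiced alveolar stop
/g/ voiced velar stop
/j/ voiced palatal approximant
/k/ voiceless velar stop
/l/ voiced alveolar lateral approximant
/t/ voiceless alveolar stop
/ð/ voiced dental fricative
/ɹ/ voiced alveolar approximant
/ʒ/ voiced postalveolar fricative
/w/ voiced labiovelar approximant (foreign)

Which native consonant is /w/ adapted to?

/j/ is closest: same manner (approximant), place distance 2 (labiovelar→palatal), same voicing; total 2. Next closest is /ɹ/ at distance 4.

j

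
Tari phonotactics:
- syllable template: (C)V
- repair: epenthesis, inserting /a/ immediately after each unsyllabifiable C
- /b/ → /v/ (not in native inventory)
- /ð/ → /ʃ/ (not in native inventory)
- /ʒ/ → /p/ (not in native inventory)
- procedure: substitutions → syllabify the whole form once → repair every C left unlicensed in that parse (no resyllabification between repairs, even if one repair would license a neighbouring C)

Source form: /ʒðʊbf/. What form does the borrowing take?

Substitution: /ʒ/ → /p/, /ð/ → /ʃ/, /b/ → /v/, giving /pʃʊvf/.
Syllabifying with onset maximization leaves /p/, /v/, /f/ stranded (no codas are permitted; onsets are limited to one consonant).
Each unlicensed consonant becomes the onset of a new syllable: /p/ → /pa/, /v/ → /va/, /f/ → /fa/.

paʃʊvafa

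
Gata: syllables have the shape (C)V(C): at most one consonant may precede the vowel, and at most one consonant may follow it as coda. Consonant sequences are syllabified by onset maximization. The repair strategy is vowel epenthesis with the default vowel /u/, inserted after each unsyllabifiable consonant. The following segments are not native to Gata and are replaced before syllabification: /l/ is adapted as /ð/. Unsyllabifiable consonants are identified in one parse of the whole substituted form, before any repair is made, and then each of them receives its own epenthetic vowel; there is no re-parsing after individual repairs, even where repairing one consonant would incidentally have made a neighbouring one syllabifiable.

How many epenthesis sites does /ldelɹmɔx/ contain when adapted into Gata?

2

After substitution the input is /ðdeðɹmɔx/.
The unsyllabifiable consonants are /ð/, /ɹ/; each receives one epenthetic vowel.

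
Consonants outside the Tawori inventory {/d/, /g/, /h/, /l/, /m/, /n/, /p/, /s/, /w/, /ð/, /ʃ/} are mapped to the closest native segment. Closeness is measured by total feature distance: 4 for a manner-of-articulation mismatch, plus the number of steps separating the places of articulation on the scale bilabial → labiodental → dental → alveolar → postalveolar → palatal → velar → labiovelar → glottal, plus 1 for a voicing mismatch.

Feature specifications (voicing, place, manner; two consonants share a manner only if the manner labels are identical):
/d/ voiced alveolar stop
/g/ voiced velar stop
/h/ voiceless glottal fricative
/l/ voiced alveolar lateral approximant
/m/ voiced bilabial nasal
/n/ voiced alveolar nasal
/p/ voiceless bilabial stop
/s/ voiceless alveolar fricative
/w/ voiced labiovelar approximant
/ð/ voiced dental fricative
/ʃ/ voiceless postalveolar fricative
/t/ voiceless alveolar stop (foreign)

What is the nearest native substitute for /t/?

d

/d/ is closest: same manner (stop), place distance 0 (alveolar→alveolar), voicing differs (+1); total 1. Next closest is /p/ at distance 3.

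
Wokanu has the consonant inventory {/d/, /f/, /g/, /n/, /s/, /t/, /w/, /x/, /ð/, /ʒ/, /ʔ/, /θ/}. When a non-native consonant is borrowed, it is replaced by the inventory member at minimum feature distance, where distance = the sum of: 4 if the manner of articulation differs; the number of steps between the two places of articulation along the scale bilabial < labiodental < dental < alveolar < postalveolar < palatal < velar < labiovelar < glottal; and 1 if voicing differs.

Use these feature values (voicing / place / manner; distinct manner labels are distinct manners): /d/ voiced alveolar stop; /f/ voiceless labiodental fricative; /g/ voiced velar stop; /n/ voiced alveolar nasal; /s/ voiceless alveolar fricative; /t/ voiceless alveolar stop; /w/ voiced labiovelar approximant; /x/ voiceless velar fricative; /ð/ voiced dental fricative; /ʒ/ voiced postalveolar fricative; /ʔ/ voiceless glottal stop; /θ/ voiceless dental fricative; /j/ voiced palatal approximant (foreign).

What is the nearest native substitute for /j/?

w

/w/ is closest: same manner (approximant), place distance 2 (palatal→labiovelar), same voicing; total 2. Next closest is /g/ at distance 5.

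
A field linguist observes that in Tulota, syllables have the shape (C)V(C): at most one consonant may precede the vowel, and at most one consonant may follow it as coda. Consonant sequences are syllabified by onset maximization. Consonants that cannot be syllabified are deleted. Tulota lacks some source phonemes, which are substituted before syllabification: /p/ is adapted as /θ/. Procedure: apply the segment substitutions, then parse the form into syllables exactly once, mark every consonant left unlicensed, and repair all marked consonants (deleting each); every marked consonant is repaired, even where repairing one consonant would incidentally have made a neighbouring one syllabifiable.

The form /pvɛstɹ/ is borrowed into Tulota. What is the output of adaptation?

vɛs

Substitution: /p/ → /θ/, giving /θvɛstɹ/.
Syllabifying with onset maximization leaves /θ/, /t/, /ɹ/ stranded (at most one coda consonant is licensed; onsets are limited to one consonant).
Each unlicensed consonant is deleted: /θ/, /t/, /ɹ/.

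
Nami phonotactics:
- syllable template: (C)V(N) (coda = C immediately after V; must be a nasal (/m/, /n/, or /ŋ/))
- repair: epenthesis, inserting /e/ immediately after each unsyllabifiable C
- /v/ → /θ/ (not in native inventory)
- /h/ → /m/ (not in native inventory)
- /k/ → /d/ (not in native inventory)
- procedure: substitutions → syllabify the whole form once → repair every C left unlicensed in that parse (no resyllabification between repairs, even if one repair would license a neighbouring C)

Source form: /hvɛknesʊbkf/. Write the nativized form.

meθɛdenesʊbedefe

Substitution: /h/ → /m/, /v/ → /θ/, /k/ → /d/, giving /mθɛdnesʊbdf/.
Under (C)V(N), the unsyllabifiable consonants are /m/, /d/, /b/, /d/, /f/ (only a nasal (/m/, /n/, or /ŋ/) is licensed in coda position; onsets are limited to one consonant).
Epenthesis after each stranded consonant: /m/ → /me/, /d/ → /de/, /b/ → /be/, /d/ → /de/, /f/ → /fe/.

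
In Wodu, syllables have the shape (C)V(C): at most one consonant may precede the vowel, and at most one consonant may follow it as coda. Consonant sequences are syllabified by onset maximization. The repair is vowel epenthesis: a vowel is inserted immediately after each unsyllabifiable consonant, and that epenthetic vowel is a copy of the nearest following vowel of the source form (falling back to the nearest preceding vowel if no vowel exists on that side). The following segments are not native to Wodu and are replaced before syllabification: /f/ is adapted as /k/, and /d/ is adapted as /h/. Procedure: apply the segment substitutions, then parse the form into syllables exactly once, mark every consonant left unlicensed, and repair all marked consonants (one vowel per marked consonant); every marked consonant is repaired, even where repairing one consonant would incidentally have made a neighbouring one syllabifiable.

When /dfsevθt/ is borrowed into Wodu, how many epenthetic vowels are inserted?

4

After substitution the input is /hksevθt/.
The unsyllabifiable consonants are /h/, /k/, /θ/, /t/; each receives one epenthetic vowel.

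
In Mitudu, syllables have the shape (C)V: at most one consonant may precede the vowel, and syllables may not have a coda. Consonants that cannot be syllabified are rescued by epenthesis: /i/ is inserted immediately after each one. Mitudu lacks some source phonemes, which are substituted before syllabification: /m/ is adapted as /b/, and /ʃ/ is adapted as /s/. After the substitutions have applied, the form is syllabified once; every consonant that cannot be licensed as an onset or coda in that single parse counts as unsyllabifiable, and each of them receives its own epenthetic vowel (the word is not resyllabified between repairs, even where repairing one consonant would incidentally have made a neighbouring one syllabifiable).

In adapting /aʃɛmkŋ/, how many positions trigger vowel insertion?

After substitution the input is /asɛbkŋ/.
The unsyllabifiable consonants are /b/, /k/, /ŋ/; each receives one epenthetic vowel.

3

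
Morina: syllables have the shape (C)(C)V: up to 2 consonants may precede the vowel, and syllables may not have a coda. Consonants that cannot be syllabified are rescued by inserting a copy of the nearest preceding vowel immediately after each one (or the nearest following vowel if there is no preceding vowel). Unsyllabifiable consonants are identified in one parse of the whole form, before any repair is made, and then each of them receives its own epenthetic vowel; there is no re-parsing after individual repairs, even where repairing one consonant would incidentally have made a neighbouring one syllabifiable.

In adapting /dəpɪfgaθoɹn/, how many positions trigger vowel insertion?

2

The unsyllabifiable consonants are /ɹ/, /n/; each receives one epenthetic vowel.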